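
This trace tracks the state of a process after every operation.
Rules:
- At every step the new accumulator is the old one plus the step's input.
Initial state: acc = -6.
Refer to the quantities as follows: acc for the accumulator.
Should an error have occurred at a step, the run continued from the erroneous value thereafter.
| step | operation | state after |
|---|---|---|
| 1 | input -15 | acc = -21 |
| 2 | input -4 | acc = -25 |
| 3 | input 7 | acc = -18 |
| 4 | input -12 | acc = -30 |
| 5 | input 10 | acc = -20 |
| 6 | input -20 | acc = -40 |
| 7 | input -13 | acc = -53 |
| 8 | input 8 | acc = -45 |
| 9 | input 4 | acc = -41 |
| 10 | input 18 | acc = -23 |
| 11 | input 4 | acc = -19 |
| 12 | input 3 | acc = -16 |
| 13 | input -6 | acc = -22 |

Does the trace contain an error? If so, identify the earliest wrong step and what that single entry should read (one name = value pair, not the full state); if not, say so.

no error

Recomputing the run from the initial state:
step 1: acc = -21
step 2: acc = -25
step 3: acc = -18
step 4: acc = -30
step 5: acc = -20
step 6: acc = -40
step 7: acc = -53
step 8: acc = -45
step 9: acc = -41
step 10: acc = -23
step 11: acc = -19
step 12: acc = -16
step 13: acc = -22
This matches the trace at every step.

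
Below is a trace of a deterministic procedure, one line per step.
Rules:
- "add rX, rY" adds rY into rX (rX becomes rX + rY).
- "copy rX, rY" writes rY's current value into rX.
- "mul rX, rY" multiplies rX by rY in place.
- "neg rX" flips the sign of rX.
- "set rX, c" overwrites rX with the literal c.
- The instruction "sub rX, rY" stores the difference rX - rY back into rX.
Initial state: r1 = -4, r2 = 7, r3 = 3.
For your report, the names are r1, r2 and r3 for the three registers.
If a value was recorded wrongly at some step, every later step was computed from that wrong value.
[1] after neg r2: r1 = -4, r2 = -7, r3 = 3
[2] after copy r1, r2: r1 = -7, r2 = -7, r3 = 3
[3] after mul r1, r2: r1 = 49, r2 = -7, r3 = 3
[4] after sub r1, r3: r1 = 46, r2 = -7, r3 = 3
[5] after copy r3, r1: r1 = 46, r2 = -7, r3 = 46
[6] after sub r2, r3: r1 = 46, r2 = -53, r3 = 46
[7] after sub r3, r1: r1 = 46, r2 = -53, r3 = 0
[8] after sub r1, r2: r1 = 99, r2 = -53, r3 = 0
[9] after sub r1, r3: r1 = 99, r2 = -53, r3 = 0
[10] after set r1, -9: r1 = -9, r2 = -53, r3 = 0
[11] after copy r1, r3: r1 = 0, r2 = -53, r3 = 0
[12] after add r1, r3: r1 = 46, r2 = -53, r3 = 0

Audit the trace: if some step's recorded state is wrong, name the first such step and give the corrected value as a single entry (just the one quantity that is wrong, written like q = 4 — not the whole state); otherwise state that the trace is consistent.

Recomputing the run from the initial state:
step 1: r1 = -4, r2 = -7, r3 = 3
step 2: r1 = -7, r2 = -7, r3 = 3
step 3: r1 = 49, r2 = -7, r3 = 3
step 4: r1 = 46, r2 = -7, r3 = 3
step 5: r1 = 46, r2 = -7, r3 = 46
step 6: r1 = 46, r2 = -53, r3 = 46
step 7: r1 = 46, r2 = -53, r3 = 0
step 8: r1 = 99, r2 = -53, r3 = 0
step 9: r1 = 99, r2 = -53, r3 = 0
step 10: r1 = -9, r2 = -53, r3 = 0
step 11: r1 = 0, r2 = -53, r3 = 0
step 12: r1 = 0, r2 = -53, r3 = 0
The first disagreement with the trace is at step 12, where the value should be r1 = 0.

step 12, r1 = 0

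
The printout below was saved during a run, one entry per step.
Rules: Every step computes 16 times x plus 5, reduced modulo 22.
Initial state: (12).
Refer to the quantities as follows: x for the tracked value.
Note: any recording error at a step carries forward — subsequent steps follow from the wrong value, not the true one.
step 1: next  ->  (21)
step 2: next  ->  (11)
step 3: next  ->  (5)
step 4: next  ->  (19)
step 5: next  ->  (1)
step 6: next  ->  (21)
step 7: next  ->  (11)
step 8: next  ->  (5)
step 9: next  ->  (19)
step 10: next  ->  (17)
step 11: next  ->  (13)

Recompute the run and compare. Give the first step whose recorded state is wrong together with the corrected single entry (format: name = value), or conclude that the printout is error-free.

step 10, x = 1

Step 1: x = (16*12 + 5) mod 22 = 21 — in agreement.
Step 2: x = (16*21 + 5) mod 22 = 11 — exactly as logged.
Step 3: x = (16*11 + 5) mod 22 = 5 — confirmed correct.
Step 4: x = (16*5 + 5) mod 22 = 19 — checks out.
Step 5: x = (16*19 + 5) mod 22 = 1 — exactly as logged.
Step 6: x = (16*1 + 5) mod 22 = 21 — same as recorded.
Step 7: x = (16*21 + 5) mod 22 = 11 — exactly as logged.
Step 8: x = (16*11 + 5) mod 22 = 5 — confirmed correct.
Step 9: x = (16*5 + 5) mod 22 = 19 — consistent with the printout.
Step 10: x = (16*19 + 5) mod 22 = 1 — the entry is off here.
First deviation found at step 10; the corrected entry is x = 1.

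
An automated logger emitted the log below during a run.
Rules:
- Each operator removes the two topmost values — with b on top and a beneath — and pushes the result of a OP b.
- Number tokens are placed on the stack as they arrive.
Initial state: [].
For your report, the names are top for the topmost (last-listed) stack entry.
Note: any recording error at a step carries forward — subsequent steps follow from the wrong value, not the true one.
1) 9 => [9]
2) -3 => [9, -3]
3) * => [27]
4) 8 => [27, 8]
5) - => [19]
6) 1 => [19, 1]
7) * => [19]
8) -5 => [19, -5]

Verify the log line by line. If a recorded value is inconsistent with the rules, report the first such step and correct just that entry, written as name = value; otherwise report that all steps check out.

step 3, top = -27

Step 1: push 9: top = 9 — checks out.
Step 2: push -3: top = -3 — exactly as logged.
Step 3: 9 * -3 = -27 — a discrepancy with the log.
That makes step 3 the first incorrect line — top = -27 is what it should show.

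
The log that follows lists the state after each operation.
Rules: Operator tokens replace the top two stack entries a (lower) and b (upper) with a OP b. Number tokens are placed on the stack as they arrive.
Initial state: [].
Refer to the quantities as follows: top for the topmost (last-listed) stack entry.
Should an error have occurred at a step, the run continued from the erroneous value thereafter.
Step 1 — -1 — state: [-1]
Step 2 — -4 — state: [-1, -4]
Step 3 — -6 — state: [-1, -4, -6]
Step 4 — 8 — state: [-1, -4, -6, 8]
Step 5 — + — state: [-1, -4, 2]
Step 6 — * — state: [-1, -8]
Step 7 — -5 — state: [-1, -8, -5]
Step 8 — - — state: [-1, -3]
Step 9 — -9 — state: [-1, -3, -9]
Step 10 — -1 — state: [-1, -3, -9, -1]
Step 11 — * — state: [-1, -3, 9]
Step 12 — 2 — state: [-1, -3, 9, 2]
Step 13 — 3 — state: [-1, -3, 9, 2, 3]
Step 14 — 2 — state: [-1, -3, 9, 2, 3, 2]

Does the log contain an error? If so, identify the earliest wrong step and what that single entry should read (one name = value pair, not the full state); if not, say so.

no error

step 1: push -1: top = -1 -> exactly as logged
step 2: push -4: top = -4 -> verified
step 3: push -6: top = -6 -> exactly as logged
step 4: push 8: top = 8 -> confirmed correct
step 5: -6 + 8 = 2 -> in agreement
step 6: -4 * 2 = -8 -> verified
step 7: push -5: top = -5 -> verified
step 8: -8 - -5 = -3 -> verified
step 9: push -9: top = -9 -> confirmed correct
step 10: push -1: top = -1 -> no discrepancy
step 11: -9 * -1 = 9 -> checks out
step 12: push 2: top = 2 -> confirmed correct
step 13: push 3: top = 3 -> matches
step 14: push 2: top = 2 -> no discrepancy
All steps check out; nothing to correct.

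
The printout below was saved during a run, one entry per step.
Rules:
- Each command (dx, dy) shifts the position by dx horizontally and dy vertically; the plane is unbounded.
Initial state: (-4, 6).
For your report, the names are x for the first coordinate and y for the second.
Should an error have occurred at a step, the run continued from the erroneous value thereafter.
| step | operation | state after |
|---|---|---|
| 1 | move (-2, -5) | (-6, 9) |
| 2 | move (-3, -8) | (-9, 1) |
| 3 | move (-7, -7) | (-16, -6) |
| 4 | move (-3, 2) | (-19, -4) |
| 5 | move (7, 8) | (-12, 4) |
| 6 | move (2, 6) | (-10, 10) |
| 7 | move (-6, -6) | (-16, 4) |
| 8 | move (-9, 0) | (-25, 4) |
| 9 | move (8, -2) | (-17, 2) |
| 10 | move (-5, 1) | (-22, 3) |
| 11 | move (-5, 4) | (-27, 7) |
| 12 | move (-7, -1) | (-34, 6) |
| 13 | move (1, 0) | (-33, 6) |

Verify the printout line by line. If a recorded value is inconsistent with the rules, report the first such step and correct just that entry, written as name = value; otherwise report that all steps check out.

1. x = -4 + (-2) = -6, y = 6 + (-5) = 1 (first mismatch against the printout)
That makes step 1 the first incorrect line — y = 1 is what it should show.

step 1, y = 1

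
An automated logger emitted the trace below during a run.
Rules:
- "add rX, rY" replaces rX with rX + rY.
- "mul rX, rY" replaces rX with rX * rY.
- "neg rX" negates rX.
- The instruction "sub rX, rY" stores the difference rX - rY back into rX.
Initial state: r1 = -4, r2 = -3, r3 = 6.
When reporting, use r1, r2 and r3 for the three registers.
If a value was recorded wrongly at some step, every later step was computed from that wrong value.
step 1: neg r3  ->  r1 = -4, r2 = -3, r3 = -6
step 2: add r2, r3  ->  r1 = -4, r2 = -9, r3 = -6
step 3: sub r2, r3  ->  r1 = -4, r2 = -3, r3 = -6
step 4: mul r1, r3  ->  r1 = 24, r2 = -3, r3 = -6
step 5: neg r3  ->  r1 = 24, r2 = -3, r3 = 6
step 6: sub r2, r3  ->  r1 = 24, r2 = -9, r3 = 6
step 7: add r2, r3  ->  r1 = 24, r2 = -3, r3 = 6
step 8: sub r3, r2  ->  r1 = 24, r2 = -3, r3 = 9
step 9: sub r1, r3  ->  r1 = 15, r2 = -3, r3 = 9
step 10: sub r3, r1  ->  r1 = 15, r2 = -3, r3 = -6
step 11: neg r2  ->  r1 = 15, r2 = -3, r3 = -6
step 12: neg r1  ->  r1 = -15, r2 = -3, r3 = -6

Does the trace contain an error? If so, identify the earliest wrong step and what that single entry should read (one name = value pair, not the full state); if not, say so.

step 11, r2 = 3

1. r3 = -(6) = -6 (consistent with the trace)
2. r2 = -3 + -6 = -9 (consistent with the trace)
3. r2 = -9 - -6 = -3 (same as recorded)
4. r1 = -4 * -6 = 24 (checks out)
5. r3 = -(-6) = 6 (consistent with the trace)
6. r2 = -3 - 6 = -9 (in agreement)
7. r2 = -9 + 6 = -3 (in agreement)
8. r3 = 6 - -3 = 9 (agrees with the trace)
9. r1 = 24 - 9 = 15 (agrees with the trace)
10. r3 = 9 - 15 = -6 (no discrepancy)
11. r2 = -(-3) = 3 (the recorded entry deviates here)
So the first discrepancy is step 11, where the right value is r2 = 3.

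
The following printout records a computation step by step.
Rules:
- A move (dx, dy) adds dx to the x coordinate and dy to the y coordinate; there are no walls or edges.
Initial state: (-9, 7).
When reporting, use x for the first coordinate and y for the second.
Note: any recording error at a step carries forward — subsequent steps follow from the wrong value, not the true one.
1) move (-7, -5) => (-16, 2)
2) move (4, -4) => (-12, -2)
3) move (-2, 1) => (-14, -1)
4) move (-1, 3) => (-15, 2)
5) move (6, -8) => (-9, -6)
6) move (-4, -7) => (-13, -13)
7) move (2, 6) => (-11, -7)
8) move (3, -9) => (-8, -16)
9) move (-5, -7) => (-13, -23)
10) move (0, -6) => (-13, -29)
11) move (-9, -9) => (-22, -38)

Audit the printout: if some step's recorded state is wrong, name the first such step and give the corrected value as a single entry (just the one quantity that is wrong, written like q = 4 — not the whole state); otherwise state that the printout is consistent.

no error

Recomputing the run from the initial state:
step 1: x = -16, y = 2
step 2: x = -12, y = -2
step 3: x = -14, y = -1
step 4: x = -15, y = 2
step 5: x = -9, y = -6
step 6: x = -13, y = -13
step 7: x = -11, y = -7
step 8: x = -8, y = -16
step 9: x = -13, y = -23
step 10: x = -13, y = -29
step 11: x = -22, y = -38
This matches the printout at every step.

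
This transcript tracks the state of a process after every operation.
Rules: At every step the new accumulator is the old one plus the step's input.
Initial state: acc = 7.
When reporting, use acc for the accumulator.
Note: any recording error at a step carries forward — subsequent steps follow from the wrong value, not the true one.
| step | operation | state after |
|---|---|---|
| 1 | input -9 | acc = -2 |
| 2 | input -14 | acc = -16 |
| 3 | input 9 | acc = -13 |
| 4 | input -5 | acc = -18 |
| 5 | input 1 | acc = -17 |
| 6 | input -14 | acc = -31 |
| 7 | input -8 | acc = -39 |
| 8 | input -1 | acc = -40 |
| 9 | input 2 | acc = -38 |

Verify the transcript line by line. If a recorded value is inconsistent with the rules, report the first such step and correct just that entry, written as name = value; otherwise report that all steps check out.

Recomputing the run from the initial state:
step 1: acc = -2
step 2: acc = -16
step 3: acc = -7
step 4: acc = -12
step 5: acc = -11
step 6: acc = -25
step 7: acc = -33
step 8: acc = -34
step 9: acc = -32
The first disagreement with the transcript is at step 3, where the value should be acc = -7.

step 3, acc = -7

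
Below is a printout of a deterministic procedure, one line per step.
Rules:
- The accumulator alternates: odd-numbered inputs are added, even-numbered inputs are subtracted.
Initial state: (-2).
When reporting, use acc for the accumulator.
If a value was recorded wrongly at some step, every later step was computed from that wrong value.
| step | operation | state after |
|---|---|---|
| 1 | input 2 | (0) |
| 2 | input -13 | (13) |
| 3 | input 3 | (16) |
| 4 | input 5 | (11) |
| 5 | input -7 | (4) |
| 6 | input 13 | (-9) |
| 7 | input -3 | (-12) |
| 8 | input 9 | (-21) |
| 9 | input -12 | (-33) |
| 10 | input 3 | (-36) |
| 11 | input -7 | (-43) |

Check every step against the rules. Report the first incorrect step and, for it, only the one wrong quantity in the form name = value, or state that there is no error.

no error

Step 1: acc = -2 + 2 = 0 — in agreement.
Step 2: acc = 0 - -13 = 13 — verified.
Step 3: acc = 13 + 3 = 16 — confirmed correct.
Step 4: acc = 16 - 5 = 11 — verified.
Step 5: acc = 11 + -7 = 4 — confirmed correct.
Step 6: acc = 4 - 13 = -9 — matches.
Step 7: acc = -9 + -3 = -12 — confirmed correct.
Step 8: acc = -12 - 9 = -21 — confirmed correct.
Step 9: acc = -21 + -12 = -33 — no discrepancy.
Step 10: acc = -33 - 3 = -36 — agrees with the printout.
Step 11: acc = -36 + -7 = -43 — checks out.
Every step is consistent.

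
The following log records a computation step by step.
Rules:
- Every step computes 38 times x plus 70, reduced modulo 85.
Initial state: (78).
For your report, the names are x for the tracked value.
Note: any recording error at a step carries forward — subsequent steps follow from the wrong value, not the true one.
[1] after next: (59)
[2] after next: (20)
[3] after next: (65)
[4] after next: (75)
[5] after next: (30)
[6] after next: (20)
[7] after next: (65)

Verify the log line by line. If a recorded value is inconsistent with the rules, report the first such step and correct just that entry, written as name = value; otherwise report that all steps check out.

step 2, x = 17

Recomputing the run from the initial state:
step 1: x = 59
step 2: x = 17
step 3: x = 36
step 4: x = 78
step 5: x = 59
step 6: x = 17
step 7: x = 36
The first disagreement with the log is at step 2, where the value should be x = 17.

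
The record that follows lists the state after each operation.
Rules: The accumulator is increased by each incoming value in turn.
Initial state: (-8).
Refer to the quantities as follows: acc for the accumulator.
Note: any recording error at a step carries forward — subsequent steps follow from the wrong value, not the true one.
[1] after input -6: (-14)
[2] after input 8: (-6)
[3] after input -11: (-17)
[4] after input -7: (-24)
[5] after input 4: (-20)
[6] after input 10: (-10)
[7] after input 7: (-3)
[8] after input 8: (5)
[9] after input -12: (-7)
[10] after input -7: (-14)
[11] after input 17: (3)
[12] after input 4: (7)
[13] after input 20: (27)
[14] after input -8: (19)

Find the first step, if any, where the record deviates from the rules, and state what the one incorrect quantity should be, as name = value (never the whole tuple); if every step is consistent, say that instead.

1. acc = -8 + -6 = -14 (matches)
2. acc = -14 + 8 = -6 (checks out)
3. acc = -6 + -11 = -17 (matches)
4. acc = -17 + -7 = -24 (in agreement)
5. acc = -24 + 4 = -20 (verified)
6. acc = -20 + 10 = -10 (no discrepancy)
7. acc = -10 + 7 = -3 (confirmed correct)
8. acc = -3 + 8 = 5 (checks out)
9. acc = 5 + -12 = -7 (in agreement)
10. acc = -7 + -7 = -14 (no discrepancy)
11. acc = -14 + 17 = 3 (verified)
12. acc = 3 + 4 = 7 (matches)
13. acc = 7 + 20 = 27 (agrees with the record)
14. acc = 27 + -8 = 19 (same as recorded)
The whole run recomputes cleanly — no discrepancies.

no error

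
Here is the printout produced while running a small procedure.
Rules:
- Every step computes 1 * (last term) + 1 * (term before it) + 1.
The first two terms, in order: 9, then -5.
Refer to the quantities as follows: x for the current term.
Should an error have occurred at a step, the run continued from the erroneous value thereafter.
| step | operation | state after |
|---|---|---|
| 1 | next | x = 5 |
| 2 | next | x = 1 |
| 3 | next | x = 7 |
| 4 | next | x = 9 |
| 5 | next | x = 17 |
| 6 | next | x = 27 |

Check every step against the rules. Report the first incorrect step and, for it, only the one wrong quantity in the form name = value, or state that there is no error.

Step 1: x = 1*(-5) + (1)*(9) + (1) = 5 — agrees with the printout.
Step 2: x = 1*(5) + (1)*(-5) + (1) = 1 — same as recorded.
Step 3: x = 1*(1) + (1)*(5) + (1) = 7 — in agreement.
Step 4: x = 1*(7) + (1)*(1) + (1) = 9 — consistent with the printout.
Step 5: x = 1*(9) + (1)*(7) + (1) = 17 — same as recorded.
Step 6: x = 1*(17) + (1)*(9) + (1) = 27 — checks out.
All steps check out; nothing to correct.

no error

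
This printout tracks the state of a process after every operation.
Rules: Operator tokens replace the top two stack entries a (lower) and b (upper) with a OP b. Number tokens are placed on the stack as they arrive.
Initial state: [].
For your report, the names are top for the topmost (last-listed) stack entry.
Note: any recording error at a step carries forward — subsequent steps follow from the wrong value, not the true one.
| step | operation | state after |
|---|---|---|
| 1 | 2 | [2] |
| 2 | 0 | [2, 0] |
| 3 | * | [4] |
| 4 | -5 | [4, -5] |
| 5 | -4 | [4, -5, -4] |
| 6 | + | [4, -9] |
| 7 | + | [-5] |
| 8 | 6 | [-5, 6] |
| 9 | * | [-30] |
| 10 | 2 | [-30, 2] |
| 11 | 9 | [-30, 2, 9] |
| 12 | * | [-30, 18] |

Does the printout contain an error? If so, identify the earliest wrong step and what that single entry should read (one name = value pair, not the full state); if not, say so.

1. push 2: top = 2 (agrees with the printout)
2. push 0: top = 0 (consistent with the printout)
3. 2 * 0 = 0 (a discrepancy with the printout)
First incorrect step: 3; the correct value is top = 0.

step 3, top = 0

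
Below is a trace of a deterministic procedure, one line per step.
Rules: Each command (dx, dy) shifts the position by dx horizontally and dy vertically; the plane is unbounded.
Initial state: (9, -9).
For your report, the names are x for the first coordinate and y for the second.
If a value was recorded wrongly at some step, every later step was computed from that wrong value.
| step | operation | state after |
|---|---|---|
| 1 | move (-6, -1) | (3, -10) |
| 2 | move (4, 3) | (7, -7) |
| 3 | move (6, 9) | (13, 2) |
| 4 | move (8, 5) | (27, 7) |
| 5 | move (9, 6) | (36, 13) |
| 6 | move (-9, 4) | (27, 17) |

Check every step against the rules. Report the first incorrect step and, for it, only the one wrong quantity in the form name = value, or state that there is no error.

step 1: x = 9 + (-6) = 3, y = -9 + (-1) = -10 -> confirmed correct
step 2: x = 3 + (4) = 7, y = -10 + (3) = -7 -> consistent with the trace
step 3: x = 7 + (6) = 13, y = -7 + (9) = 2 -> matches
step 4: x = 13 + (8) = 21, y = 2 + (5) = 7 -> first mismatch against the trace
First deviation found at step 4; the corrected entry is x = 21.

step 4, x = 21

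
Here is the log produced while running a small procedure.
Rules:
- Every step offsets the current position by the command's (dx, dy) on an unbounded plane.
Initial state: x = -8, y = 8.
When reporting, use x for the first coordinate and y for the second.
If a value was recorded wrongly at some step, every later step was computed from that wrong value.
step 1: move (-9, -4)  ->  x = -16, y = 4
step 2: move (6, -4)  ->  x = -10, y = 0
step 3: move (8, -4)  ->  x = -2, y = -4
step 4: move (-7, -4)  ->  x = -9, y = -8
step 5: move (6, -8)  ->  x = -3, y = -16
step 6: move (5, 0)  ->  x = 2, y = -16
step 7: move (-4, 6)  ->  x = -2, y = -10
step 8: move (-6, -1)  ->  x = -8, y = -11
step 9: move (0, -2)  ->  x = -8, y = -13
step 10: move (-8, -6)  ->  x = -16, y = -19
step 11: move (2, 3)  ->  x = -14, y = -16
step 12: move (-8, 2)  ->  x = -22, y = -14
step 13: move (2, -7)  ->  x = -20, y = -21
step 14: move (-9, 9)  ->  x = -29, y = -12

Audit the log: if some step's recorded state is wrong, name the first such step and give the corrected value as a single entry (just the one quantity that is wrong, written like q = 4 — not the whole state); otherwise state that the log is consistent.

step 1, x = -17

Recomputing the run from the initial state:
step 1: x = -17, y = 4
step 2: x = -11, y = 0
step 3: x = -3, y = -4
step 4: x = -10, y = -8
step 5: x = -4, y = -16
step 6: x = 1, y = -16
step 7: x = -3, y = -10
step 8: x = -9, y = -11
step 9: x = -9, y = -13
step 10: x = -17, y = -19
step 11: x = -15, y = -16
step 12: x = -23, y = -14
step 13: x = -21, y = -21
step 14: x = -30, y = -12
The first disagreement with the log is at step 1, where the value should be x = -17.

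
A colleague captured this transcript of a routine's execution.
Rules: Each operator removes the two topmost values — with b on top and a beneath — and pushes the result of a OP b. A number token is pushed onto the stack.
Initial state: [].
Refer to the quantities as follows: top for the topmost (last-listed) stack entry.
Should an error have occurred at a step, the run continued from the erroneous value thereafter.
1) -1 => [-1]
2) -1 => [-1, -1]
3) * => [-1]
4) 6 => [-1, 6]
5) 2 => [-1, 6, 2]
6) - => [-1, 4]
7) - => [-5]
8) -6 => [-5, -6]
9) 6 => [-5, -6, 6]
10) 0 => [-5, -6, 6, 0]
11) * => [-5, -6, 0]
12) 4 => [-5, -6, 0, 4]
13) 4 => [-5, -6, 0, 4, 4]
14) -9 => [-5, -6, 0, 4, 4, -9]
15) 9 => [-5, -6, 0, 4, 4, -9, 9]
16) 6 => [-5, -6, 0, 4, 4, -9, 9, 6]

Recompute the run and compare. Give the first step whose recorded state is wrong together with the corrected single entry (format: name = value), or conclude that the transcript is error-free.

step 1: push -1: top = -1 -> exactly as logged
step 2: push -1: top = -1 -> checks out
step 3: -1 * -1 = 1 -> the recorded entry deviates here
Conclusion: step 3 carries the first error; the entry should be top = 1.

step 3, top = 1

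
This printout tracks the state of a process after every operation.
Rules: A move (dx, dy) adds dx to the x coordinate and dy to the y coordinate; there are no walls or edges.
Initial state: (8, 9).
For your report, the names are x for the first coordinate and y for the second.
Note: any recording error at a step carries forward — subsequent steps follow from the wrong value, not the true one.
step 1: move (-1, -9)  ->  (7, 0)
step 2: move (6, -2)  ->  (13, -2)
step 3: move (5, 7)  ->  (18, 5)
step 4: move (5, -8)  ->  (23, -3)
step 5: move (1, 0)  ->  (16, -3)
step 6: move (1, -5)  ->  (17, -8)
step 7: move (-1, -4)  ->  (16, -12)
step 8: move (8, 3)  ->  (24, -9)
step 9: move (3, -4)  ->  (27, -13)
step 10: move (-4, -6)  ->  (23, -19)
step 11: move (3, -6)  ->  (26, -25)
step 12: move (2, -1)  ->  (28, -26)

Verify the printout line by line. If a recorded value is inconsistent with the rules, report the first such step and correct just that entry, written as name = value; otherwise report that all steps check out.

step 5, x = 24

Recomputing the run from the initial state:
step 1: x = 7, y = 0
step 2: x = 13, y = -2
step 3: x = 18, y = 5
step 4: x = 23, y = -3
step 5: x = 24, y = -3
step 6: x = 25, y = -8
step 7: x = 24, y = -12
step 8: x = 32, y = -9
step 9: x = 35, y = -13
step 10: x = 31, y = -19
step 11: x = 34, y = -25
step 12: x = 36, y = -26
The first disagreement with the printout is at step 5, where the value should be x = 24.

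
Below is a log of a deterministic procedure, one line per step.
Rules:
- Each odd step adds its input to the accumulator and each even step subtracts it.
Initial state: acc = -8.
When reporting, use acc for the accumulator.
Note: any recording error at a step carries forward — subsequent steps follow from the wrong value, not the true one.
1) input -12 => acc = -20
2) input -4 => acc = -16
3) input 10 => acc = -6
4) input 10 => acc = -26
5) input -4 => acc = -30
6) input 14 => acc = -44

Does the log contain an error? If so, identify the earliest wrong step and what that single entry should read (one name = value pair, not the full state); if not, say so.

Recomputing the run from the initial state:
step 1: acc = -20
step 2: acc = -16
step 3: acc = -6
step 4: acc = -16
step 5: acc = -20
step 6: acc = -34
The first disagreement with the log is at step 4, where the value should be acc = -16.

step 4, acc = -16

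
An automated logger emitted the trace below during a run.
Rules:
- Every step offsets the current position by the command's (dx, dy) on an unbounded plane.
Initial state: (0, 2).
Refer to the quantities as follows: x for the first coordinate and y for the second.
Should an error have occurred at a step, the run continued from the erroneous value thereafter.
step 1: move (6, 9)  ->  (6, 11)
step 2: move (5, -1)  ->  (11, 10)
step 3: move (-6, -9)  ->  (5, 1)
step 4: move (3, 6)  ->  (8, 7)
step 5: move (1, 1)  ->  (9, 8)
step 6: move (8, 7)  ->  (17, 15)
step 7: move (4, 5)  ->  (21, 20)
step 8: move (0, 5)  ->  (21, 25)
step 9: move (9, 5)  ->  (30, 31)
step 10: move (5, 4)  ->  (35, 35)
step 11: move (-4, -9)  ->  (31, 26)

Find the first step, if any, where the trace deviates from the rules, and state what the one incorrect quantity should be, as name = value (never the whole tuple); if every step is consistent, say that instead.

Recomputing the run from the initial state:
step 1: x = 6, y = 11
step 2: x = 11, y = 10
step 3: x = 5, y = 1
step 4: x = 8, y = 7
step 5: x = 9, y = 8
step 6: x = 17, y = 15
step 7: x = 21, y = 20
step 8: x = 21, y = 25
step 9: x = 30, y = 30
step 10: x = 35, y = 34
step 11: x = 31, y = 25
The first disagreement with the trace is at step 9, where the value should be y = 30.

step 9, y = 30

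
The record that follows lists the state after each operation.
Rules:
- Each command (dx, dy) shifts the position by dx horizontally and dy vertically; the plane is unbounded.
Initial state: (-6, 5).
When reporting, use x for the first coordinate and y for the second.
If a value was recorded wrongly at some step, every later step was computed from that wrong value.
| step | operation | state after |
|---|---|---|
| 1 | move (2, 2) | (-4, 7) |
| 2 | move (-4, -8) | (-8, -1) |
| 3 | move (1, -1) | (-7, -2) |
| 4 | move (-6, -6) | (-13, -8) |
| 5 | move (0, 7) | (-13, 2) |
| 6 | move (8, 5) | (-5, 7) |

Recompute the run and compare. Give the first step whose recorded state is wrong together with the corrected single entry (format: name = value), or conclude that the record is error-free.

Step 1: x = -6 + (2) = -4, y = 5 + (2) = 7 — matches.
Step 2: x = -4 + (-4) = -8, y = 7 + (-8) = -1 — matches.
Step 3: x = -8 + (1) = -7, y = -1 + (-1) = -2 — consistent with the record.
Step 4: x = -7 + (-6) = -13, y = -2 + (-6) = -8 — no discrepancy.
Step 5: x = -13 + (0) = -13, y = -8 + (7) = -1 — a discrepancy with the record.
First deviation found at step 5; the corrected entry is y = -1.

step 5, y = -1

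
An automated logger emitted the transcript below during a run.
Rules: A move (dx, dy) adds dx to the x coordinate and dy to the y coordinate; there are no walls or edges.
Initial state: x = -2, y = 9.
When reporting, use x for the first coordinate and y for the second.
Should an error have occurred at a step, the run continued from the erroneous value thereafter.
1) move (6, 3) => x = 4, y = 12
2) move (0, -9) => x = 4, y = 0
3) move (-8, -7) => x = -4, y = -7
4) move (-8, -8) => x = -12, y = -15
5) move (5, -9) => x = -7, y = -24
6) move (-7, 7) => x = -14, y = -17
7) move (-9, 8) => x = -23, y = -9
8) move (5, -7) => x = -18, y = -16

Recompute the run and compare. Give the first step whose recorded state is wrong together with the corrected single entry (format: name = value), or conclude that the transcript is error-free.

Recomputing the run from the initial state:
step 1: x = 4, y = 12
step 2: x = 4, y = 3
step 3: x = -4, y = -4
step 4: x = -12, y = -12
step 5: x = -7, y = -21
step 6: x = -14, y = -14
step 7: x = -23, y = -6
step 8: x = -18, y = -13
The first disagreement with the transcript is at step 2, where the value should be y = 3.

step 2, y = 3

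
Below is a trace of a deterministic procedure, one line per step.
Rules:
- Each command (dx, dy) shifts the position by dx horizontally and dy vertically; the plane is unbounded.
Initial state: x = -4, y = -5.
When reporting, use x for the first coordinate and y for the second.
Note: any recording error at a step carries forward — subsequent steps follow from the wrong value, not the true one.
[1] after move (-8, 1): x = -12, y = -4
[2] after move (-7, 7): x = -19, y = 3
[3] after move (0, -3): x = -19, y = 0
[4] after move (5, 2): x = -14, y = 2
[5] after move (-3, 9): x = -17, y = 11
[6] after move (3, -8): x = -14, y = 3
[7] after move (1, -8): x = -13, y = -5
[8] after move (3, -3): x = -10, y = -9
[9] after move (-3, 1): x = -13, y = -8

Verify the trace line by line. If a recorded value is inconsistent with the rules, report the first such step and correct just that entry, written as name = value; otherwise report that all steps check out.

step 8, y = -8

1. x = -4 + (-8) = -12, y = -5 + (1) = -4 (agrees with the trace)
2. x = -12 + (-7) = -19, y = -4 + (7) = 3 (exactly as logged)
3. x = -19 + (0) = -19, y = 3 + (-3) = 0 (agrees with the trace)
4. x = -19 + (5) = -14, y = 0 + (2) = 2 (matches)
5. x = -14 + (-3) = -17, y = 2 + (9) = 11 (verified)
6. x = -17 + (3) = -14, y = 11 + (-8) = 3 (verified)
7. x = -14 + (1) = -13, y = 3 + (-8) = -5 (consistent with the trace)
8. x = -13 + (3) = -10, y = -5 + (-3) = -8 (not what was recorded)
The audit stops at step 8: the recorded entry is wrong and should be y = -8.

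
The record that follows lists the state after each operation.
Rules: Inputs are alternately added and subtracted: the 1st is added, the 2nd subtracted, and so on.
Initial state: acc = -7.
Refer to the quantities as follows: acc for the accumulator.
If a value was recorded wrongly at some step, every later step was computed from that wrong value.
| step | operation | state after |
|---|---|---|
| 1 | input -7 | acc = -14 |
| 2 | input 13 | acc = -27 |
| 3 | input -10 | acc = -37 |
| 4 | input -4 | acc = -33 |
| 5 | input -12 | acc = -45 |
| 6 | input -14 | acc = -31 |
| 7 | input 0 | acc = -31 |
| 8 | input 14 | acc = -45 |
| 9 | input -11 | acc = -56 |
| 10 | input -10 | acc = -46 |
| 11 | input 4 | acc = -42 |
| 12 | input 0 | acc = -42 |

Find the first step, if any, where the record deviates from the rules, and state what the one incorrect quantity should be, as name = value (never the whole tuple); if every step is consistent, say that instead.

no error

Recomputing the run from the initial state:
step 1: acc = -14
step 2: acc = -27
step 3: acc = -37
step 4: acc = -33
step 5: acc = -45
step 6: acc = -31
step 7: acc = -31
step 8: acc = -45
step 9: acc = -56
step 10: acc = -46
step 11: acc = -42
step 12: acc = -42
This matches the record at every step.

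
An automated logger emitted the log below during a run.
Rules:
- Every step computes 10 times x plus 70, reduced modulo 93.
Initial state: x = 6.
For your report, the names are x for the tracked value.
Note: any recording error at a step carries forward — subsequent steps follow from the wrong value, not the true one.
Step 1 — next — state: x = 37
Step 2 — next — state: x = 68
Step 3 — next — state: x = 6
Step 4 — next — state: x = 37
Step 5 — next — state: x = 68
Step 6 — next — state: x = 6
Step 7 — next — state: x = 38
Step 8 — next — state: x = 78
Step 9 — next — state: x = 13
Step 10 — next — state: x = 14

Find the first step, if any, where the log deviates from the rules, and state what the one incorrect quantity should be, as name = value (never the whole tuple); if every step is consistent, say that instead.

step 7, x = 37

Step 1: x = (10*6 + 70) mod 93 = 37 — agrees with the log.
Step 2: x = (10*37 + 70) mod 93 = 68 — same as recorded.
Step 3: x = (10*68 + 70) mod 93 = 6 — checks out.
Step 4: x = (10*6 + 70) mod 93 = 37 — agrees with the log.
Step 5: x = (10*37 + 70) mod 93 = 68 — checks out.
Step 6: x = (10*68 + 70) mod 93 = 6 — matches.
Step 7: x = (10*6 + 70) mod 93 = 37 — the recorded entry deviates here.
The audit stops at step 7: the recorded entry is wrong and should be x = 37.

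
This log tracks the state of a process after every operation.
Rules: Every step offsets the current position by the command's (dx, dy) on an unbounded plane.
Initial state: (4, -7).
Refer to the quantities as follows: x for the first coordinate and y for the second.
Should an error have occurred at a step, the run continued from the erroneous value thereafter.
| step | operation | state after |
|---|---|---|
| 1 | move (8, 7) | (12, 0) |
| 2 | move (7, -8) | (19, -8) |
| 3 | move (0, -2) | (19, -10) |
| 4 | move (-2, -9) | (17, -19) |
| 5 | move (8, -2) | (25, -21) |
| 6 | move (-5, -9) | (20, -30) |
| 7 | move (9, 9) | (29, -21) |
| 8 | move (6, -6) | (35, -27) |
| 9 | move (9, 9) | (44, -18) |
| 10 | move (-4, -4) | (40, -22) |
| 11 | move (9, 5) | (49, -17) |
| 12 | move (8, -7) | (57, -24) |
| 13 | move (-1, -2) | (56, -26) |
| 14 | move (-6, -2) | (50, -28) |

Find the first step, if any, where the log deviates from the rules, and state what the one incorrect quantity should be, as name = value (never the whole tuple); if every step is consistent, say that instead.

1. x = 4 + (8) = 12, y = -7 + (7) = 0 (consistent with the log)
2. x = 12 + (7) = 19, y = 0 + (-8) = -8 (matches)
3. x = 19 + (0) = 19, y = -8 + (-2) = -10 (checks out)
4. x = 19 + (-2) = 17, y = -10 + (-9) = -19 (exactly as logged)
5. x = 17 + (8) = 25, y = -19 + (-2) = -21 (agrees with the log)
6. x = 25 + (-5) = 20, y = -21 + (-9) = -30 (matches)
7. x = 20 + (9) = 29, y = -30 + (9) = -21 (verified)
8. x = 29 + (6) = 35, y = -21 + (-6) = -27 (matches)
9. x = 35 + (9) = 44, y = -27 + (9) = -18 (same as recorded)
10. x = 44 + (-4) = 40, y = -18 + (-4) = -22 (same as recorded)
11. x = 40 + (9) = 49, y = -22 + (5) = -17 (consistent with the log)
12. x = 49 + (8) = 57, y = -17 + (-7) = -24 (same as recorded)
13. x = 57 + (-1) = 56, y = -24 + (-2) = -26 (exactly as logged)
14. x = 56 + (-6) = 50, y = -26 + (-2) = -28 (no discrepancy)
Each recorded entry agrees with the recomputation.

no error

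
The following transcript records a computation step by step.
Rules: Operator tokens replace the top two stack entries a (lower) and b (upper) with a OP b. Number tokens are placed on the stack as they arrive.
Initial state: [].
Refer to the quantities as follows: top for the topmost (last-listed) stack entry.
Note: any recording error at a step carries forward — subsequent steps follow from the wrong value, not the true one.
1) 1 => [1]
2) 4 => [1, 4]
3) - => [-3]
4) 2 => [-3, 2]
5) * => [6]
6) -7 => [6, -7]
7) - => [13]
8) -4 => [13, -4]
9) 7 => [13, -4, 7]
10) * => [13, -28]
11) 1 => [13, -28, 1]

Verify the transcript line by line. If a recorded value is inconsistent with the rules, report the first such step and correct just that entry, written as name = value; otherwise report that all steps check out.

Recomputing the run from the initial state:
step 1: [1]
step 2: [1, 4]
step 3: [-3]
step 4: [-3, 2]
step 5: [-6]
step 6: [-6, -7]
step 7: [1]
step 8: [1, -4]
step 9: [1, -4, 7]
step 10: [1, -28]
step 11: [1, -28, 1]
The first disagreement with the transcript is at step 5, where the value should be top = -6.

step 5, top = -6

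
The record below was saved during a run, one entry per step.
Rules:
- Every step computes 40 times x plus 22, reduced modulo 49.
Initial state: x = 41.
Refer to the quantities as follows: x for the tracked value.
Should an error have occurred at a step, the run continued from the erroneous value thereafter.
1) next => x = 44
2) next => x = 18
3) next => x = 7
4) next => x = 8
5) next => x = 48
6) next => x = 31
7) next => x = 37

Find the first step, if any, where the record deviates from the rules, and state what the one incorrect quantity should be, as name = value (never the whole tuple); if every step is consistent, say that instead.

Recomputing the run from the initial state:
step 1: x = 45
step 2: x = 9
step 3: x = 39
step 4: x = 14
step 5: x = 43
step 6: x = 27
step 7: x = 24
The first disagreement with the record is at step 1, where the value should be x = 45.

step 1, x = 45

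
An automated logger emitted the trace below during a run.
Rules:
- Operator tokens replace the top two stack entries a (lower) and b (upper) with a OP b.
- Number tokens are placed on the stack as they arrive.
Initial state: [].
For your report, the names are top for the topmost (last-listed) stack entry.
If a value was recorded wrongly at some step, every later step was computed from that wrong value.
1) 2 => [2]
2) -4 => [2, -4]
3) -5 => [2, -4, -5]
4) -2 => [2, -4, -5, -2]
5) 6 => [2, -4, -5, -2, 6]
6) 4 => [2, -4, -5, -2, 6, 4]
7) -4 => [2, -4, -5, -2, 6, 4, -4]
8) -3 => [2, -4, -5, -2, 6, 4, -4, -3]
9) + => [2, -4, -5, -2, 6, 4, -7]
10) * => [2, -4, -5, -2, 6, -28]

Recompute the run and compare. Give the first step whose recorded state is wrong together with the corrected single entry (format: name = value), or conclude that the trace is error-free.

Recomputing the run from the initial state:
step 1: [2]
step 2: [2, -4]
step 3: [2, -4, -5]
step 4: [2, -4, -5, -2]
step 5: [2, -4, -5, -2, 6]
step 6: [2, -4, -5, -2, 6, 4]
step 7: [2, -4, -5, -2, 6, 4, -4]
step 8: [2, -4, -5, -2, 6, 4, -4, -3]
step 9: [2, -4, -5, -2, 6, 4, -7]
step 10: [2, -4, -5, -2, 6, -28]
This matches the trace at every step.

no error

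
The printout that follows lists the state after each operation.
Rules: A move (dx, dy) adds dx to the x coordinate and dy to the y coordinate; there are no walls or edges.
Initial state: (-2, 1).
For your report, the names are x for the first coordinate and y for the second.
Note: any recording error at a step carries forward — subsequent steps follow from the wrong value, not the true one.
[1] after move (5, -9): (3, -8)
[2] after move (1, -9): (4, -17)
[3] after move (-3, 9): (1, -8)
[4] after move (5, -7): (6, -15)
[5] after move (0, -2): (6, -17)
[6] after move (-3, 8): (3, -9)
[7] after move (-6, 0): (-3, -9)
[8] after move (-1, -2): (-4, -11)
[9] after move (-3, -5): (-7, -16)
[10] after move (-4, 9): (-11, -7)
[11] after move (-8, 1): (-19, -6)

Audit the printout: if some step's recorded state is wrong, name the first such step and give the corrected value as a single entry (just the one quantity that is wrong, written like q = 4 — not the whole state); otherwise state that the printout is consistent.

Recomputing the run from the initial state:
step 1: x = 3, y = -8
step 2: x = 4, y = -17
step 3: x = 1, y = -8
step 4: x = 6, y = -15
step 5: x = 6, y = -17
step 6: x = 3, y = -9
step 7: x = -3, y = -9
step 8: x = -4, y = -11
step 9: x = -7, y = -16
step 10: x = -11, y = -7
step 11: x = -19, y = -6
This matches the printout at every step.

no error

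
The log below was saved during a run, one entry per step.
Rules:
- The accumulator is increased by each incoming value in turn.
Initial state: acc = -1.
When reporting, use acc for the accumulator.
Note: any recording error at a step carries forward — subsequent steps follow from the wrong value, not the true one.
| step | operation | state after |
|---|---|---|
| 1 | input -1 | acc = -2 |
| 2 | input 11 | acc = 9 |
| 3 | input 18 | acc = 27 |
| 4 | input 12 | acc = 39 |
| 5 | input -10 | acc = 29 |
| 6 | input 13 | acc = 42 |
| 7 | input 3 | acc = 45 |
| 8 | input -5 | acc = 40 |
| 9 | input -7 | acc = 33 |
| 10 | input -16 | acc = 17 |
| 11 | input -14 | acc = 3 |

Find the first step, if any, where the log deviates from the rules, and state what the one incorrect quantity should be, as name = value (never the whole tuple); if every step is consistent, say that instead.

no error

step 1: acc = -1 + -1 = -2 -> verified
step 2: acc = -2 + 11 = 9 -> exactly as logged
step 3: acc = 9 + 18 = 27 -> checks out
step 4: acc = 27 + 12 = 39 -> no discrepancy
step 5: acc = 39 + -10 = 29 -> matches
step 6: acc = 29 + 13 = 42 -> consistent with the log
step 7: acc = 42 + 3 = 45 -> in agreement
step 8: acc = 45 + -5 = 40 -> matches
step 9: acc = 40 + -7 = 33 -> exactly as logged
step 10: acc = 33 + -16 = 17 -> matches
step 11: acc = 17 + -14 = 3 -> matches
Each recorded entry agrees with the recomputation.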